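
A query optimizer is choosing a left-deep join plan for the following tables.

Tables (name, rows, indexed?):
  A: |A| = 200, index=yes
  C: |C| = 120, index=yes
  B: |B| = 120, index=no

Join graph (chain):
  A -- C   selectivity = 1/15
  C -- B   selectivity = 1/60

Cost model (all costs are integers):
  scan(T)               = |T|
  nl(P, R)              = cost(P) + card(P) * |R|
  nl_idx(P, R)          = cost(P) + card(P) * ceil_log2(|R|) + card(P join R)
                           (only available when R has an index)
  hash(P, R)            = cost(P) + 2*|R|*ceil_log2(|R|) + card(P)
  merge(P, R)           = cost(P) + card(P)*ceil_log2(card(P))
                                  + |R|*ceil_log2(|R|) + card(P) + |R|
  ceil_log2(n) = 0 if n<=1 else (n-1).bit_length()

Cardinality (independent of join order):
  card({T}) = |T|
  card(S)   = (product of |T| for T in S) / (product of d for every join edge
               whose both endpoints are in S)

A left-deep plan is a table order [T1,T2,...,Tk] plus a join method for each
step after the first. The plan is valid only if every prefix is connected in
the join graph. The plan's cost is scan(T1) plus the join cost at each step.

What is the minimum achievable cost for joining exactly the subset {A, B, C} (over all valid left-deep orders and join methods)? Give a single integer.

Selinger DP over subsets of {A,B,C}:
  {A}: scan cost=200, card=200
  {C}: scan cost=120, card=120
  {B}: scan cost=120, card=120
  {AC}: card=1600; try (C,hash)→2080, (A,nl_idx)→2680, (A,merge)→2880, (C,merge)→2960, (C,nl_idx)→3200, (A,hash)→3440 …(+2); best=2080 via (C,hash)
  {BC}: card=240; try (C,nl_idx)→1200, (C,hash)→1920, (B,hash)→1920, (C,merge)→2040, (B,merge)→2040, (C,nl)→14520 …(+1); best=1200 via (C,nl_idx)
  {ABC}: card=3200; try (A,hash)→4640, (A,merge)→5160, (B,hash)→5360, (A,nl_idx)→6320, (B,merge)→22240, (A,nl)→49200 …(+1); best=4640 via (A,hash)

4640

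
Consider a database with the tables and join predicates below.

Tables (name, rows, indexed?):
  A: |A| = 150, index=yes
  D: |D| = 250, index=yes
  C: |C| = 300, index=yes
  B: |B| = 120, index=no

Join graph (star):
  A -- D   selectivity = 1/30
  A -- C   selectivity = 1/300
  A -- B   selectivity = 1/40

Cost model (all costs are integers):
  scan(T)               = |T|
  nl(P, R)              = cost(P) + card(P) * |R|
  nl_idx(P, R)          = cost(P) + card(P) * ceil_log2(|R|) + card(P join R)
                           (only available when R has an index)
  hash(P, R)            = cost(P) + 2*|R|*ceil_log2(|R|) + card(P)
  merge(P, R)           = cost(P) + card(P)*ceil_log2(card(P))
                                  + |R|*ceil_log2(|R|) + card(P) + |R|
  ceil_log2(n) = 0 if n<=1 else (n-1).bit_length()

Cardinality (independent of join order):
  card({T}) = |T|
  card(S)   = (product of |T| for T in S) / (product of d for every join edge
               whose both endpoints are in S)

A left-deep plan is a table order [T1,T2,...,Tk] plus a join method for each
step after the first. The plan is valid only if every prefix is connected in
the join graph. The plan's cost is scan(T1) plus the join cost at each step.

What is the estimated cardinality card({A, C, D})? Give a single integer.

1250

Tables in S: A(150), C(300), D(250)
Edges inside S: A-D(d=30), A-C(d=300)
numerator = 150 * 300 * 250 = 11250000
denominator = 30 * 300 = 9000
card(S) = 11250000 / 9000 = 1250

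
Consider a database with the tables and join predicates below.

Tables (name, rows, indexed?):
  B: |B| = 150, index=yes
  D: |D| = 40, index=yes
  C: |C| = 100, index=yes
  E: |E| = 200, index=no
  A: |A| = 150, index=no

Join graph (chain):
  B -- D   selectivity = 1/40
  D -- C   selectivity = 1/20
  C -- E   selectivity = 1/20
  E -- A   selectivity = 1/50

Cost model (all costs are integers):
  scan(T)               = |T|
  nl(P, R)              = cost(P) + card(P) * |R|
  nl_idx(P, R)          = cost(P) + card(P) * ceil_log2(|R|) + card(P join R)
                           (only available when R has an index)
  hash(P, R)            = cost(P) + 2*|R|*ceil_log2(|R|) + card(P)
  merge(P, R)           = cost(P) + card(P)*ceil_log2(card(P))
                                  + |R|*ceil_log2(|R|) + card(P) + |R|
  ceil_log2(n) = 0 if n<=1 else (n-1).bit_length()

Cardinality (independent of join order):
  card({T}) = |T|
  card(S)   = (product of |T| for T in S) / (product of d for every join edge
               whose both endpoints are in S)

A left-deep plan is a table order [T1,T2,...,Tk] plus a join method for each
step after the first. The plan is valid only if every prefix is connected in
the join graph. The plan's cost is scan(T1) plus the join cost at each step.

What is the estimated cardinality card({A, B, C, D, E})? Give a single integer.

Tables in S: A(150), B(150), C(100), D(40), E(200)
Edges inside S: B-D(d=40), D-C(d=20), C-E(d=20), E-A(d=50)
numerator = 150 * 150 * 100 * 40 * 200 = 18000000000
denominator = 40 * 20 * 20 * 50 = 800000
card(S) = 18000000000 / 800000 = 22500

22500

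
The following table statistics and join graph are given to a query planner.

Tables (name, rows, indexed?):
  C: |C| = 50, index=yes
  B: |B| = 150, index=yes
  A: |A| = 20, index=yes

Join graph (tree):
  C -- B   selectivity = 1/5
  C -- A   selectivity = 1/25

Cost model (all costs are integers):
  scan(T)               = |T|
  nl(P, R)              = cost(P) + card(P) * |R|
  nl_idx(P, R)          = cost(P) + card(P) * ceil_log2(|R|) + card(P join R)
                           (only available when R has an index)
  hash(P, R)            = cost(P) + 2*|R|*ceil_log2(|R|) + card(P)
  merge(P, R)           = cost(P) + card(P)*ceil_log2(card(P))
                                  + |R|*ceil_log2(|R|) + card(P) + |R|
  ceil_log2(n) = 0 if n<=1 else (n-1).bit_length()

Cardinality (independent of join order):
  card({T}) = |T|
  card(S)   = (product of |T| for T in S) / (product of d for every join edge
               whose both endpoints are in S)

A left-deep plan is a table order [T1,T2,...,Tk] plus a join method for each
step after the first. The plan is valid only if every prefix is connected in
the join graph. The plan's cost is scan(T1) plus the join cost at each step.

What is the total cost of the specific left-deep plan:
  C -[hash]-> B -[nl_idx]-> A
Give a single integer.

step 1: scan C: cost=50, card=50
step 2: join B via hash
    card(P join B) = 50*150/(5) = 1500
    cost = 50 + 2*150*8 + 50 = 2500
step 3: join A via nl_idx
    card(P join A) = 1500*20/(25) = 1200
    cost = 2500 + 1500*5 + 1200 = 11200

11200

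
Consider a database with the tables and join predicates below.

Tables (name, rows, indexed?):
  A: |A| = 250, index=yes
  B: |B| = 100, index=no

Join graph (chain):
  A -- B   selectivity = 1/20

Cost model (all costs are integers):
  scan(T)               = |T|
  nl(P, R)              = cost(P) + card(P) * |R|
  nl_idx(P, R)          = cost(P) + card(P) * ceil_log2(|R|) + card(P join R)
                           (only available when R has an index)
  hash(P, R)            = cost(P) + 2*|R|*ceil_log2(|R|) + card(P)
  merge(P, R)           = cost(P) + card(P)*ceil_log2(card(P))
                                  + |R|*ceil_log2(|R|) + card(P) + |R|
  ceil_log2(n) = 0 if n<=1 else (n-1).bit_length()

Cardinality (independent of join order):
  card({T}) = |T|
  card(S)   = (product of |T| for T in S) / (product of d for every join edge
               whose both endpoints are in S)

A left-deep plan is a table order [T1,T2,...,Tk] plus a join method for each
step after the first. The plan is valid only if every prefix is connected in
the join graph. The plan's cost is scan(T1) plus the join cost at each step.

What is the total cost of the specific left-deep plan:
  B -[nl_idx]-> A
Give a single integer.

2150

step 1: scan B: cost=100, card=100
step 2: join A via nl_idx
    card(P join A) = 100*250/(20) = 1250
    cost = 100 + 100*8 + 1250 = 2150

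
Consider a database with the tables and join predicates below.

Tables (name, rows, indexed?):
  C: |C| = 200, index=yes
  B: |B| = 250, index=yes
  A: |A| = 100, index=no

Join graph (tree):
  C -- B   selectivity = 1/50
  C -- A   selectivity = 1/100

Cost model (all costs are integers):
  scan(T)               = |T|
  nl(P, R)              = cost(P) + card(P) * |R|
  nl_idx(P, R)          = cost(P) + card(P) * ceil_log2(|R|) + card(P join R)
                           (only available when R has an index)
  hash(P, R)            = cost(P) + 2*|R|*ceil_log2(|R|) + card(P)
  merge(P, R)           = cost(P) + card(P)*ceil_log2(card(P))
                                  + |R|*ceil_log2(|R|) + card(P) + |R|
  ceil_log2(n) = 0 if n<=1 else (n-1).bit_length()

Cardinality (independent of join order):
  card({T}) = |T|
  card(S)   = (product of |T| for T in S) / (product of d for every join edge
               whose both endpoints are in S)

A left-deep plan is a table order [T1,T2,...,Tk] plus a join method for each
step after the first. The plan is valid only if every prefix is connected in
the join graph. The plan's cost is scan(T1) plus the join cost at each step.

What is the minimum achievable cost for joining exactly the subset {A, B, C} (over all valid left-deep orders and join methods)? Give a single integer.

Selinger DP over subsets of {A,B,C}:
  {C}: scan cost=200, card=200
  {B}: scan cost=250, card=250
  {A}: scan cost=100, card=100
  {BC}: card=1000; try (B,nl_idx)→2800, (C,nl_idx)→3250, (C,hash)→3700, (B,merge)→4250, (C,merge)→4300, (B,hash)→4400 …(+2); best=2800 via (B,nl_idx)
  {AC}: card=200; try (C,nl_idx)→1100, (A,hash)→1800, (C,merge)→2700, (A,merge)→2800, (C,hash)→3400, (C,nl)→20100 …(+1); best=1100 via (C,nl_idx)
  {ABC}: card=1000; try (B,nl_idx)→3700, (B,merge)→5150, (A,hash)→5200, (B,hash)→5300, (A,merge)→14600, (B,nl)→51100 …(+1); best=3700 via (B,nl_idx)

3700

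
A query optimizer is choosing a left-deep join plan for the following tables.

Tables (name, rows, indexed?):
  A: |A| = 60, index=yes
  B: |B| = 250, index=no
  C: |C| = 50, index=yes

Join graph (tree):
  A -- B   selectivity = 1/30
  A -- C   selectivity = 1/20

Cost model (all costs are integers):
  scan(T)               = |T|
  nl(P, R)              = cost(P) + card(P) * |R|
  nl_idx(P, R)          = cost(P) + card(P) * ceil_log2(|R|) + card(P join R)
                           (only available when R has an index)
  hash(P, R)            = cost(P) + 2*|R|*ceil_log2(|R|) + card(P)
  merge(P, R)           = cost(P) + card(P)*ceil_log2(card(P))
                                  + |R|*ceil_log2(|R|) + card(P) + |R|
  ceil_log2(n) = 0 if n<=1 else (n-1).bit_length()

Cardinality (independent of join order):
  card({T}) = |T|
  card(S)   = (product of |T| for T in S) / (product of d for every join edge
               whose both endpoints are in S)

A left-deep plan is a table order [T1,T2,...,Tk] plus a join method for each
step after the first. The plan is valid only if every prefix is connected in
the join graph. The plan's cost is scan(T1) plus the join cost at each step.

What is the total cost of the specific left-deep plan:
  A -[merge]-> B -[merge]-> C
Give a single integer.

step 1: scan A: cost=60, card=60
step 2: join B via merge
    card(P join B) = 60*250/(30) = 500
    cost = 60 + 60*6 + 250*8 + 60 + 250 = 2730
step 3: join C via merge
    card(P join C) = 500*50/(20) = 1250
    cost = 2730 + 500*9 + 50*6 + 500 + 50 = 8080

8080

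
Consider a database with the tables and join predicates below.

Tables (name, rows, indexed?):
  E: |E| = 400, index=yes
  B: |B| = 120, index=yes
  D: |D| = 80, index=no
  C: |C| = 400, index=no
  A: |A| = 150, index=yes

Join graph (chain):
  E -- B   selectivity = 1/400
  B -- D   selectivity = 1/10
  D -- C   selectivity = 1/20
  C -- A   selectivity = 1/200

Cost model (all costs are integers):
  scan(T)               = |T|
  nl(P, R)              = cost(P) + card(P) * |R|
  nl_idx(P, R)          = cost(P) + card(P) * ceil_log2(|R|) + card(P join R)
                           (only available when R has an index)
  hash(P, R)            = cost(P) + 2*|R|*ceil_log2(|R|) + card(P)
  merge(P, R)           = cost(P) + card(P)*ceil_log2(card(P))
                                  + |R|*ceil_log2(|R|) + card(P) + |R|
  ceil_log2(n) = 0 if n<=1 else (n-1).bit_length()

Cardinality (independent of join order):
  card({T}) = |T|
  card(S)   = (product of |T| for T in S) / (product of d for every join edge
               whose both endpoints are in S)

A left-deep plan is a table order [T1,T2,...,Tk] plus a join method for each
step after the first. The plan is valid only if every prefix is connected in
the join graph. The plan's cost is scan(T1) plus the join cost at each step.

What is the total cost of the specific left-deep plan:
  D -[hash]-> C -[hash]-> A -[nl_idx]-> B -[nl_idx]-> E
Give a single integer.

178160

step 1: scan D: cost=80, card=80
step 2: join C via hash
    card(P join C) = 80*400/(20) = 1600
    cost = 80 + 2*400*9 + 80 = 7360
step 3: join A via hash
    card(P join A) = 1600*150/(200) = 1200
    cost = 7360 + 2*150*8 + 1600 = 11360
step 4: join B via nl_idx
    card(P join B) = 1200*120/(10) = 14400
    cost = 11360 + 1200*7 + 14400 = 34160
step 5: join E via nl_idx
    card(P join E) = 14400*400/(400) = 14400
    cost = 34160 + 14400*9 + 14400 = 178160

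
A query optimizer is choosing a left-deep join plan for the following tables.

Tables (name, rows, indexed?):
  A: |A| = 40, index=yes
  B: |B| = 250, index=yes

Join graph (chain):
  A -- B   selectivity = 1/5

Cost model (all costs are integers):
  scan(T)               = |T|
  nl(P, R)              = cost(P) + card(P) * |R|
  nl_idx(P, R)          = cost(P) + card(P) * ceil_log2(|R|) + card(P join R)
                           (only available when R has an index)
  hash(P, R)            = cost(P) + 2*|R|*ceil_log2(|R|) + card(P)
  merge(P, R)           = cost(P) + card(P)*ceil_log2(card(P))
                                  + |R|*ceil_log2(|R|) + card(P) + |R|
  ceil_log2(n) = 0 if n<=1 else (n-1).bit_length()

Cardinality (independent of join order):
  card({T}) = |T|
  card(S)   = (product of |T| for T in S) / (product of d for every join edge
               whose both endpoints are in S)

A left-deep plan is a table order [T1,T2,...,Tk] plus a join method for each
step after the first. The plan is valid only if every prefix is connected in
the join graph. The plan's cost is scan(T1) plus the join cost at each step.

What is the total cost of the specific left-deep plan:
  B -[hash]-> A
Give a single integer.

980

step 1: scan B: cost=250, card=250
step 2: join A via hash
    card(P join A) = 250*40/(5) = 2000
    cost = 250 + 2*40*6 + 250 = 980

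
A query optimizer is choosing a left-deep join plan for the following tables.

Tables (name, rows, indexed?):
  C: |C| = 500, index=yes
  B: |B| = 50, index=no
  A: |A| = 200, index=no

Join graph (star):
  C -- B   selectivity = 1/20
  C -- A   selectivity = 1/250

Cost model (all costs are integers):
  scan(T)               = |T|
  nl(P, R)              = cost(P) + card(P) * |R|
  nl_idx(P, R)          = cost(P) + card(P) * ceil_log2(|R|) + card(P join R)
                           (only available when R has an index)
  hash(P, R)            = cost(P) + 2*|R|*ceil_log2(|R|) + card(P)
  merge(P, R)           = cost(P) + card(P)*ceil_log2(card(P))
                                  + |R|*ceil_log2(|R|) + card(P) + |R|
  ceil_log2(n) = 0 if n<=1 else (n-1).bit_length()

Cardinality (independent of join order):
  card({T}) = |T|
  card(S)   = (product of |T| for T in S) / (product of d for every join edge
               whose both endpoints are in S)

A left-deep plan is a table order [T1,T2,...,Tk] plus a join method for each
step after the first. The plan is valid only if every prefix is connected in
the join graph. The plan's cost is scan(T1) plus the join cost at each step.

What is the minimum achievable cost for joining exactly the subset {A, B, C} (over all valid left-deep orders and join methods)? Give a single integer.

Selinger DP over subsets of {A,B,C}:
  {C}: scan cost=500, card=500
  {B}: scan cost=50, card=50
  {A}: scan cost=200, card=200
  {BC}: card=1250; try (B,hash)→1600, (C,nl_idx)→1750, (C,merge)→5400, (B,merge)→5850, (C,hash)→9100, (C,nl)→25050 …(+1); best=1600 via (B,hash)
  {AC}: card=400; try (C,nl_idx)→2400, (A,hash)→4200, (C,merge)→7000, (A,merge)→7300, (C,hash)→9400, (C,nl)→100200 …(+1); best=2400 via (C,nl_idx)
  {ABC}: card=1000; try (B,hash)→3400, (A,hash)→6050, (B,merge)→6750, (A,merge)→18400, (B,nl)→22400, (A,nl)→251600; best=3400 via (B,hash)

3400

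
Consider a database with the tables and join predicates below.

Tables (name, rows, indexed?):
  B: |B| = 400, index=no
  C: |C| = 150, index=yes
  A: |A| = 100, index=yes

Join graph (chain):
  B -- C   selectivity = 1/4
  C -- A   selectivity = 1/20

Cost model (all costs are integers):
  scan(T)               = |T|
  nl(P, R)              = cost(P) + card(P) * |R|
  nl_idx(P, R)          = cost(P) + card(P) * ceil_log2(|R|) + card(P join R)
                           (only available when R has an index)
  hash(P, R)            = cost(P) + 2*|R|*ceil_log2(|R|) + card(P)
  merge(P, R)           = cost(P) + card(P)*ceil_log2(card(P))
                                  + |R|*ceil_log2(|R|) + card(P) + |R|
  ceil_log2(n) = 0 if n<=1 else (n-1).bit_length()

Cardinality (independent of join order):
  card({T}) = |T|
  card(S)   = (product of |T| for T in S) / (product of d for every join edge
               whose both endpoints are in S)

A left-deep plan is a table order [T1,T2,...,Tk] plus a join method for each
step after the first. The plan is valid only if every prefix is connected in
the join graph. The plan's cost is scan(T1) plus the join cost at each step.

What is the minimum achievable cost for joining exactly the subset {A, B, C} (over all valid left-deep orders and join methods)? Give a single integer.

9600

Selinger DP over subsets of {A,B,C}:
  {B}: scan cost=400, card=400
  {C}: scan cost=150, card=150
  {A}: scan cost=100, card=100
  {BC}: card=15000; try (C,hash)→3200, (B,merge)→5500, (C,merge)→5750, (B,hash)→7500, (C,nl_idx)→18600, (B,nl)→60150 …(+1); best=3200 via (C,hash)
  {AC}: card=750; try (C,nl_idx)→1650, (A,hash)→1700, (A,nl_idx)→1950, (C,merge)→2250, (A,merge)→2300, (C,hash)→2600 …(+2); best=1650 via (C,nl_idx)
  {ABC}: card=75000; try (B,hash)→9600, (B,merge)→13900, (A,hash)→19600, (A,nl_idx)→183200, (A,merge)→229000, (B,nl)→301650 …(+1); best=9600 via (B,hash)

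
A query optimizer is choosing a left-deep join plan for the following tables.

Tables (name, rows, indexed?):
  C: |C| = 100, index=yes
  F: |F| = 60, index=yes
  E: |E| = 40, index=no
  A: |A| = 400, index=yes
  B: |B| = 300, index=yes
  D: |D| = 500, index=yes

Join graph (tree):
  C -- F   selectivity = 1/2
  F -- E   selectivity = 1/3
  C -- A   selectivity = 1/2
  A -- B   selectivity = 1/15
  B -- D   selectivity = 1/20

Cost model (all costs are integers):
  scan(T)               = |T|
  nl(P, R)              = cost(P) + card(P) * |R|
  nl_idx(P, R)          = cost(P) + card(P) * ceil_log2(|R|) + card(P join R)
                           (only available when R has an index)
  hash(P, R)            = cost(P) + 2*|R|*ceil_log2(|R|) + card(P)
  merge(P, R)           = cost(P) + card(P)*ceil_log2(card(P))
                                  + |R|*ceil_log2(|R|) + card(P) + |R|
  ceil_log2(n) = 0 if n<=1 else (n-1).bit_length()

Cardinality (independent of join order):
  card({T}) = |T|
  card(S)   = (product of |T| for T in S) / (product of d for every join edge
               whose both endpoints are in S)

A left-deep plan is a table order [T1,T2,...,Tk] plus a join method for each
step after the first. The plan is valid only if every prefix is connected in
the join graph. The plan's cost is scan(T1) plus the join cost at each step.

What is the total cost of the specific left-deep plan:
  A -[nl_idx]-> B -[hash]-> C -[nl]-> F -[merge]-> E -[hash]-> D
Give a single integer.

484030680

step 1: scan A: cost=400, card=400
step 2: join B via nl_idx
    card(P join B) = 400*300/(15) = 8000
    cost = 400 + 400*9 + 8000 = 12000
step 3: join C via hash
    card(P join C) = 8000*100/(2) = 400000
    cost = 12000 + 2*100*7 + 8000 = 21400
step 4: join F via nl
    card(P join F) = 400000*60/(2) = 12000000
    cost = 21400 + 400000*60 = 24021400
step 5: join E via merge
    card(P join E) = 12000000*40/(3) = 160000000
    cost = 24021400 + 12000000*24 + 40*6 + 12000000 + 40 = 324021680
step 6: join D via hash
    card(P join D) = 160000000*500/(20) = 4000000000
    cost = 324021680 + 2*500*9 + 160000000 = 484030680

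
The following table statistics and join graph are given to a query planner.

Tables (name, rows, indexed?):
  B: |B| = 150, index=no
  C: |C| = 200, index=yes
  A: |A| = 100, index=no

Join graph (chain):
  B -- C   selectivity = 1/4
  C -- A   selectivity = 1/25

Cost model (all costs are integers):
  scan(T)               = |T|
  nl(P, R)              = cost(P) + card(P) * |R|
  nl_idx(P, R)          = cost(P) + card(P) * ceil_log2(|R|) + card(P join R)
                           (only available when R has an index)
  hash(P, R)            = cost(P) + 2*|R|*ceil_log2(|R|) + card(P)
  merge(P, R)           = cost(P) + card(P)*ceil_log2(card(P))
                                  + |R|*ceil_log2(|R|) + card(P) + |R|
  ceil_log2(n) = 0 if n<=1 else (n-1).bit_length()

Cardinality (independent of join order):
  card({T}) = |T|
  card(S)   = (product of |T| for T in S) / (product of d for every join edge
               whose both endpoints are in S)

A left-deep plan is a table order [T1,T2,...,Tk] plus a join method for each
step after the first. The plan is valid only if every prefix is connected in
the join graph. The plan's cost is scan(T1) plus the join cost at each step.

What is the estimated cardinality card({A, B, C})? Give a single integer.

30000

Tables in S: A(100), B(150), C(200)
Edges inside S: B-C(d=4), C-A(d=25)
numerator = 100 * 150 * 200 = 3000000
denominator = 4 * 25 = 100
card(S) = 3000000 / 100 = 30000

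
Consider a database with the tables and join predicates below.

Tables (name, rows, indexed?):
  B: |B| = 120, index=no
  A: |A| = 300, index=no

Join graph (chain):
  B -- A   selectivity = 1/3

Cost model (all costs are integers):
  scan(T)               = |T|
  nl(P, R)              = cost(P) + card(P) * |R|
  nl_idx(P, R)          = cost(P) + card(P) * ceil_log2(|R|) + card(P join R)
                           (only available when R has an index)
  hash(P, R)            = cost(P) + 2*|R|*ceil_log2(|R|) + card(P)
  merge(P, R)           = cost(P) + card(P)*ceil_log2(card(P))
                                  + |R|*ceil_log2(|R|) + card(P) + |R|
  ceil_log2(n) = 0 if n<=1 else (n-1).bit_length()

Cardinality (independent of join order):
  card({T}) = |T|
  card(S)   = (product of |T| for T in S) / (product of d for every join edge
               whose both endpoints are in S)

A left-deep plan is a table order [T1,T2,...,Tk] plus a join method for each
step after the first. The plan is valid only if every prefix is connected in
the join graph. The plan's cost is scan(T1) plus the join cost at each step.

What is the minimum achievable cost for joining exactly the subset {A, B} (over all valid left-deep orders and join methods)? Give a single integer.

Selinger DP over subsets of {A,B}:
  {B}: scan cost=120, card=120
  {A}: scan cost=300, card=300
  {AB}: card=12000; try (B,hash)→2280, (A,merge)→4080, (B,merge)→4260, (A,hash)→5640, (A,nl)→36120, (B,nl)→36300; best=2280 via (B,hash)

2280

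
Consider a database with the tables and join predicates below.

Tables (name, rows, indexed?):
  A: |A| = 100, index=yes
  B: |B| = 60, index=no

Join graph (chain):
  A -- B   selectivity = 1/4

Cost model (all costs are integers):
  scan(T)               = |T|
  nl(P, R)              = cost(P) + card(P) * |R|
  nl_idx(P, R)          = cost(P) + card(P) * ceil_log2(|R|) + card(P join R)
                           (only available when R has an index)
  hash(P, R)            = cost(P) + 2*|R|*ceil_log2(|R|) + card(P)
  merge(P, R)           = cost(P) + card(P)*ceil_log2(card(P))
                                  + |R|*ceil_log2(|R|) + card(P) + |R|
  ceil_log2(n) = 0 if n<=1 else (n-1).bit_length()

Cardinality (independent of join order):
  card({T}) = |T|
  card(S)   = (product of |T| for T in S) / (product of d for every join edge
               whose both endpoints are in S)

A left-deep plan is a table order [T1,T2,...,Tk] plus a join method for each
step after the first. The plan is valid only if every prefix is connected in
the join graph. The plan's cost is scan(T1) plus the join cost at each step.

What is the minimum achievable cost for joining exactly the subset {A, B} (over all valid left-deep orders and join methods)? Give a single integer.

Selinger DP over subsets of {A,B}:
  {A}: scan cost=100, card=100
  {B}: scan cost=60, card=60
  {AB}: card=1500; try (B,hash)→920, (A,merge)→1280, (B,merge)→1320, (A,hash)→1520, (A,nl_idx)→1980, (A,nl)→6060 …(+1); best=920 via (B,hash)

920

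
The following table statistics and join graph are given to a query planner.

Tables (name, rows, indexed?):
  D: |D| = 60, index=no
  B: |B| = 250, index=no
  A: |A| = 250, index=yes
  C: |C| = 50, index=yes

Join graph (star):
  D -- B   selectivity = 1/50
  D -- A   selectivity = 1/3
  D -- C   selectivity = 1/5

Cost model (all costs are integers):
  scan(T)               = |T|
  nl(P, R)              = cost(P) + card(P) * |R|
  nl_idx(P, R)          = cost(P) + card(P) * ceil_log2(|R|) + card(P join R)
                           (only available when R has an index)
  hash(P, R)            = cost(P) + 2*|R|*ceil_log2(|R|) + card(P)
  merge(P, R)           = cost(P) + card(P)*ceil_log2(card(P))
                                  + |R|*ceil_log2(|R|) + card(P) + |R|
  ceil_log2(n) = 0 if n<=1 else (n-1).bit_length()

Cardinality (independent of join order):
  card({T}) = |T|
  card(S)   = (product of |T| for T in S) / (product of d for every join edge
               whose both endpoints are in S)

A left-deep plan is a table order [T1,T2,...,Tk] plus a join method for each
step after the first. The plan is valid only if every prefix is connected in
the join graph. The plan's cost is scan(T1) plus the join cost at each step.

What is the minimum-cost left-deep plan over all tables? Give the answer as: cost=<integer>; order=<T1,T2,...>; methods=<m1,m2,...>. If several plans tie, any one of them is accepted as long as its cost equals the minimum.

Selinger DP (subsets sized 1..n):
  {D}: scan cost=60, card=60
  {B}: scan cost=250, card=250
  {A}: scan cost=250, card=250
  {C}: scan cost=50, card=50
  {BD}: card=300; try (D,hash)→1220, (B,merge)→2730, (D,merge)→2920, (B,hash)→4120, (B,nl)→15060, (D,nl)→15250; best=1220 via (D,hash)
  {AD}: card=5000; try (D,hash)→1220, (A,merge)→2730, (D,merge)→2920, (A,hash)→4120, (A,nl_idx)→5540, (A,nl)→15060 …(+1); best=1220 via (D,hash)
  {CD}: card=600; try (C,hash)→720, (D,hash)→820, (D,merge)→820, (C,merge)→830, (C,nl_idx)→1020, (D,nl)→3050 …(+1); best=720 via (C,hash)
  {ABD}: card=25000; try (A,hash)→5520, (A,merge)→6470, (B,hash)→10220, (A,nl_idx)→28620, (B,merge)→73470, (A,nl)→76220 …(+1); best=5520 via (A,hash)
  {BCD}: card=3000; try (C,hash)→2120, (C,merge)→4570, (B,hash)→5320, (C,nl_idx)→6020, (B,merge)→9570, (C,nl)→16220 …(+1); best=2120 via (C,hash)
  {ACD}: card=50000; try (A,hash)→5320, (C,hash)→6820, (A,merge)→9570, (A,nl_idx)→55520, (C,merge)→71570, (C,nl_idx)→81220 …(+2); best=5320 via (A,hash)
  {ABCD}: card=250000; try (A,hash)→9120, (C,hash)→31120, (A,merge)→43370, (B,hash)→59320, (A,nl_idx)→276120, (C,nl_idx)→405520 …(+5); best=9120 via (A,hash)

cost=9120; order=B,D,C,A; methods=hash,hash,hash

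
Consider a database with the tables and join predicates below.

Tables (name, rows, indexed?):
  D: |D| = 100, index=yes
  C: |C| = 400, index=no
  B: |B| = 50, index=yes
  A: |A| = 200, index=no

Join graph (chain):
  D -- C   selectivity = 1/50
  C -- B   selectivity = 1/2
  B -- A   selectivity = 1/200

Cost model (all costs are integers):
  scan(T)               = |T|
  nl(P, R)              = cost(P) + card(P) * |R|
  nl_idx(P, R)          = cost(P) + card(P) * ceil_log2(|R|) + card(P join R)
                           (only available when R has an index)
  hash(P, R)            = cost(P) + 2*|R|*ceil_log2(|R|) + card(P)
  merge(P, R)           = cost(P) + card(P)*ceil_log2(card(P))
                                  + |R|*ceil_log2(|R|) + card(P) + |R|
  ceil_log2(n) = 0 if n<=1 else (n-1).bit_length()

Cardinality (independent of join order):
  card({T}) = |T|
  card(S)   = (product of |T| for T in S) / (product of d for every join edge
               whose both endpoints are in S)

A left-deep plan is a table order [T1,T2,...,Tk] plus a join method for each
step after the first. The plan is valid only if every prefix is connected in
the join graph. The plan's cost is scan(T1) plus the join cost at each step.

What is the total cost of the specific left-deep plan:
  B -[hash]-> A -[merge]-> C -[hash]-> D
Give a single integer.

19050

step 1: scan B: cost=50, card=50
step 2: join A via hash
    card(P join A) = 50*200/(200) = 50
    cost = 50 + 2*200*8 + 50 = 3300
step 3: join C via merge
    card(P join C) = 50*400/(2) = 10000
    cost = 3300 + 50*6 + 400*9 + 50 + 400 = 7650
step 4: join D via hash
    card(P join D) = 10000*100/(50) = 20000
    cost = 7650 + 2*100*7 + 10000 = 19050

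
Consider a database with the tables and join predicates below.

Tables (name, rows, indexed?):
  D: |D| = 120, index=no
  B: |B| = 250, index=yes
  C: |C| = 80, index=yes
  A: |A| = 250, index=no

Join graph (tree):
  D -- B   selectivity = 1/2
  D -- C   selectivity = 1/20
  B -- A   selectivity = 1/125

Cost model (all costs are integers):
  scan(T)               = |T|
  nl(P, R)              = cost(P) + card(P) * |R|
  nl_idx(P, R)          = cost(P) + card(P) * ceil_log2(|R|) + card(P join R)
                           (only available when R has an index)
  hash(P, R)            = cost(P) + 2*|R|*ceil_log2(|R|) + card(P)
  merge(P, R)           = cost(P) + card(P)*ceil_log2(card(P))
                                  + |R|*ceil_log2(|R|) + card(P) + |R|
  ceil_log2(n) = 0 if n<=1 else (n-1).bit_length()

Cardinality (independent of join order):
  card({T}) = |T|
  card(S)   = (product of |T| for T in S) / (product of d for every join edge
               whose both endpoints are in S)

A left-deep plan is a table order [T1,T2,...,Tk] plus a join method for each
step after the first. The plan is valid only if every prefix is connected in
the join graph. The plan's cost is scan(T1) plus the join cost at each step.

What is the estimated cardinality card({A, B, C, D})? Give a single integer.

120000

Tables in S: A(250), B(250), C(80), D(120)
Edges inside S: D-B(d=2), D-C(d=20), B-A(d=125)
numerator = 250 * 250 * 80 * 120 = 600000000
denominator = 2 * 20 * 125 = 5000
card(S) = 600000000 / 5000 = 120000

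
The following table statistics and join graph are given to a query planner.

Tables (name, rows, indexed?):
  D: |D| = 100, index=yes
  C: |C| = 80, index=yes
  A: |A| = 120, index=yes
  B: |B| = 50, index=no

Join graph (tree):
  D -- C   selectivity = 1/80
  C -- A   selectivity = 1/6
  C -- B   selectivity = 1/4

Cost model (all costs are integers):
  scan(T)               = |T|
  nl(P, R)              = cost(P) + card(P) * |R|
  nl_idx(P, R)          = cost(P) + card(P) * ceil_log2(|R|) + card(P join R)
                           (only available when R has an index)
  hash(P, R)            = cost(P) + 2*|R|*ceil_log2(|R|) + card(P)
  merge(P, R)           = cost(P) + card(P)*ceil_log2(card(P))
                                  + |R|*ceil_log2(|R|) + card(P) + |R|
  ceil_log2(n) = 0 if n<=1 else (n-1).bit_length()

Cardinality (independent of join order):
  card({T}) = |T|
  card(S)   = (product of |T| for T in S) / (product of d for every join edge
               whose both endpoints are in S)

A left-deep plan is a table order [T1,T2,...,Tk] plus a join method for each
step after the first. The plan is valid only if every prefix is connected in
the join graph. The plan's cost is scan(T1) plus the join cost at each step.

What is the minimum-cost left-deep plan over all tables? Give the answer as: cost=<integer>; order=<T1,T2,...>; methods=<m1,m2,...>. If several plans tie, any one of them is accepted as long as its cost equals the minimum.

Selinger DP (subsets sized 1..n):
  {D}: scan cost=100, card=100
  {C}: scan cost=80, card=80
  {A}: scan cost=120, card=120
  {B}: scan cost=50, card=50
  {CD}: card=100; try (D,nl_idx)→740, (C,nl_idx)→900, (C,hash)→1320, (D,merge)→1520, (C,merge)→1540, (D,hash)→1560 …(+2); best=740 via (D,nl_idx)
  {AC}: card=1600; try (C,hash)→1360, (A,merge)→1680, (C,merge)→1720, (A,hash)→1840, (A,nl_idx)→2240, (C,nl_idx)→2560 …(+2); best=1360 via (C,hash)
  {BC}: card=1000; try (B,hash)→760, (C,merge)→1040, (B,merge)→1070, (C,hash)→1220, (C,nl_idx)→1400, (C,nl)→4050 …(+1); best=760 via (B,hash)
  {ACD}: card=2000; try (A,merge)→2500, (A,hash)→2520, (A,nl_idx)→3440, (D,hash)→4360, (A,nl)→12740, (D,nl_idx)→14560 …(+2); best=2500 via (A,merge)
  {BCD}: card=1250; try (B,hash)→1440, (B,merge)→1890, (D,hash)→3160, (B,nl)→5740, (D,nl_idx)→9010, (D,merge)→12560 …(+1); best=1440 via (B,hash)
  {ABC}: card=20000; try (A,hash)→3440, (B,hash)→3560, (A,merge)→12720, (B,merge)→20910, (A,nl_idx)→27760, (B,nl)→81360 …(+1); best=3440 via (A,hash)
  {ABCD}: card=25000; try (A,hash)→4370, (B,hash)→5100, (A,merge)→17400, (D,hash)→24840, (B,merge)→26850, (A,nl_idx)→35190 …(+5); best=4370 via (A,hash)

cost=4370; order=C,D,B,A; methods=nl_idx,hash,hash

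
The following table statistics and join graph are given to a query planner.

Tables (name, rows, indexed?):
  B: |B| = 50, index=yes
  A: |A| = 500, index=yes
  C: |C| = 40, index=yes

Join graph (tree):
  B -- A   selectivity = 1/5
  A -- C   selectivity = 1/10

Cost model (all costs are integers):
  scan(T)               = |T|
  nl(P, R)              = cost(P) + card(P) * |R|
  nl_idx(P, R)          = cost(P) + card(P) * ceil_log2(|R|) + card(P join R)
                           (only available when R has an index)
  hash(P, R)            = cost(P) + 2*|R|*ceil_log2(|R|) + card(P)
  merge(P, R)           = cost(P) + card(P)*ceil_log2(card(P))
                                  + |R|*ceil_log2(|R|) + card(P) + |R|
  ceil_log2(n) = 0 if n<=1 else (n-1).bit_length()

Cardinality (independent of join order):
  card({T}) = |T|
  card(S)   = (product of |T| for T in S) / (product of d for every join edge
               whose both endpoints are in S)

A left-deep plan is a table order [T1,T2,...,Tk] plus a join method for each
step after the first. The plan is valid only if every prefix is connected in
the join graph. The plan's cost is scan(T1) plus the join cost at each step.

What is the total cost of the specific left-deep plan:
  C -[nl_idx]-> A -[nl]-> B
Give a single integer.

102400

step 1: scan C: cost=40, card=40
step 2: join A via nl_idx
    card(P join A) = 40*500/(10) = 2000
    cost = 40 + 40*9 + 2000 = 2400
step 3: join B via nl
    card(P join B) = 2000*50/(5) = 20000
    cost = 2400 + 2000*50 = 102400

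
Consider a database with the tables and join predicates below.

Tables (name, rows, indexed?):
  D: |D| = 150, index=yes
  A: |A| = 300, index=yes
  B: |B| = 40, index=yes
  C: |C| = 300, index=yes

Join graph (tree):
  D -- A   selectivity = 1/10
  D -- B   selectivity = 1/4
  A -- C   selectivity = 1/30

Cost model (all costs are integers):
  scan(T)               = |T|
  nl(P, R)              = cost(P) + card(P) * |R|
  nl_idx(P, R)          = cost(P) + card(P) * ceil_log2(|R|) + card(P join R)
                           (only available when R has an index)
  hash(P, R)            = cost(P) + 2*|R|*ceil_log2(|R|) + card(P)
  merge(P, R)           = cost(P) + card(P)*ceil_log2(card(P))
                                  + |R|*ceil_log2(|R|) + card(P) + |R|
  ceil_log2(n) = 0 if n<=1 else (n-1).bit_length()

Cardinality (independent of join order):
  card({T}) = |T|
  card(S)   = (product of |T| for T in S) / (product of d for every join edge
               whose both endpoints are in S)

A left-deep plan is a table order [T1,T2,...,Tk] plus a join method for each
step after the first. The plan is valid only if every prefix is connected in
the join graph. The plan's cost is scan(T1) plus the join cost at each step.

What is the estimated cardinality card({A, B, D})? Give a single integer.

Tables in S: A(300), B(40), D(150)
Edges inside S: D-A(d=10), D-B(d=4)
numerator = 300 * 40 * 150 = 1800000
denominator = 10 * 4 = 40
card(S) = 1800000 / 40 = 45000

45000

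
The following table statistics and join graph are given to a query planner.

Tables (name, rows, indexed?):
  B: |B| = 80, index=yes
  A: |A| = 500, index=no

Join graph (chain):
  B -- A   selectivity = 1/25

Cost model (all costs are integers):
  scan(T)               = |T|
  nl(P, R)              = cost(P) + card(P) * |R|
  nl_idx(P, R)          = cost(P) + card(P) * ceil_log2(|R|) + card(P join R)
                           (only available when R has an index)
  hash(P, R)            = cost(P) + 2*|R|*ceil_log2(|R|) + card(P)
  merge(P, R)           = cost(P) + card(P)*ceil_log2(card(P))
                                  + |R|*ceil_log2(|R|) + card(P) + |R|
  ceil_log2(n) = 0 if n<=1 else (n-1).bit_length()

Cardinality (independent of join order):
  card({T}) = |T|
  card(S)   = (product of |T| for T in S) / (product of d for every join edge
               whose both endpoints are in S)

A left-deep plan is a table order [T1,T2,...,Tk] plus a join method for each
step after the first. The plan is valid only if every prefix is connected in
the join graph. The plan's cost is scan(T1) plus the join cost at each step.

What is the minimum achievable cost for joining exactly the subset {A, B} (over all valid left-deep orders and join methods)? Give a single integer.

Selinger DP over subsets of {A,B}:
  {B}: scan cost=80, card=80
  {A}: scan cost=500, card=500
  {AB}: card=1600; try (B,hash)→2120, (B,nl_idx)→5600, (A,merge)→5720, (B,merge)→6140, (A,hash)→9160, (A,nl)→40080 …(+1); best=2120 via (B,hash)

2120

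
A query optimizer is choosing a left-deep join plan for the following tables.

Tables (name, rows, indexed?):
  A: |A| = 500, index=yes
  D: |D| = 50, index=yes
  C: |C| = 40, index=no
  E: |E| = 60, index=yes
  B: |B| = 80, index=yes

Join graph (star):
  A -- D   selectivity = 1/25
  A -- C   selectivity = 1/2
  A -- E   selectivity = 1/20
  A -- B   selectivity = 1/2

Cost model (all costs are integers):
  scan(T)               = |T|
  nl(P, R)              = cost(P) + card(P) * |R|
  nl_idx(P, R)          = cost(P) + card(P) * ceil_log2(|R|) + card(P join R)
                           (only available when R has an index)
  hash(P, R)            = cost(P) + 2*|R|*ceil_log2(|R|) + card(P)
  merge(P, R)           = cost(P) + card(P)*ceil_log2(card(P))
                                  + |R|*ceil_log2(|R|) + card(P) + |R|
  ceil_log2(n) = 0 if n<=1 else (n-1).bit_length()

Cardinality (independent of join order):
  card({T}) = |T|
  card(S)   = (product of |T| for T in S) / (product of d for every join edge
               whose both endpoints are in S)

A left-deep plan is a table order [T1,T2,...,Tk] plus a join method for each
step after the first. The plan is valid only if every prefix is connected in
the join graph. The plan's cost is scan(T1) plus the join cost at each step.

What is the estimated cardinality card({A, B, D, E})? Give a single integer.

Tables in S: A(500), B(80), D(50), E(60)
Edges inside S: A-D(d=25), A-E(d=20), A-B(d=2)
numerator = 500 * 80 * 50 * 60 = 120000000
denominator = 25 * 20 * 2 = 1000
card(S) = 120000000 / 1000 = 120000

120000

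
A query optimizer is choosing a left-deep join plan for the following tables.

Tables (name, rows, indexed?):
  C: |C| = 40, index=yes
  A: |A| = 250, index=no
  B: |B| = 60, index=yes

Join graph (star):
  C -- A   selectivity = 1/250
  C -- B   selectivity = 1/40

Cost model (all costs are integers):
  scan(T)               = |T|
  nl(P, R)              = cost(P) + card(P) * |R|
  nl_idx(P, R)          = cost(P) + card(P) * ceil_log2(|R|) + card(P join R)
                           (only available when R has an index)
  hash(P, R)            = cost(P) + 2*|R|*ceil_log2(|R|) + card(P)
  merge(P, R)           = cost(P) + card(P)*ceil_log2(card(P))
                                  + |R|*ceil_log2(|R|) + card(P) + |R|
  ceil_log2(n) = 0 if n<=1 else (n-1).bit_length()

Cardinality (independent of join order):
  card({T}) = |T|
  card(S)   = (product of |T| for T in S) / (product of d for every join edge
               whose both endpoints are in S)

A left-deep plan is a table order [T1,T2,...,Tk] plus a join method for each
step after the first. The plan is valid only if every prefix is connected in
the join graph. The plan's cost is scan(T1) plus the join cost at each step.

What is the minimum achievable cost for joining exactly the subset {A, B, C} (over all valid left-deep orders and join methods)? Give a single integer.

1280

Selinger DP over subsets of {A,B,C}:
  {C}: scan cost=40, card=40
  {A}: scan cost=250, card=250
  {B}: scan cost=60, card=60
  {AC}: card=40; try (C,hash)→980, (C,nl_idx)→1790, (A,merge)→2570, (C,merge)→2780, (A,hash)→4080, (A,nl)→10040 …(+1); best=980 via (C,hash)
  {BC}: card=60; try (B,nl_idx)→340, (C,nl_idx)→480, (C,hash)→600, (B,merge)→740, (C,merge)→760, (B,hash)→800 …(+2); best=340 via (B,nl_idx)
  {ABC}: card=60; try (B,nl_idx)→1280, (B,merge)→1680, (B,hash)→1740, (A,merge)→3010, (B,nl)→3380, (A,hash)→4400 …(+1); best=1280 via (B,nl_idx)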